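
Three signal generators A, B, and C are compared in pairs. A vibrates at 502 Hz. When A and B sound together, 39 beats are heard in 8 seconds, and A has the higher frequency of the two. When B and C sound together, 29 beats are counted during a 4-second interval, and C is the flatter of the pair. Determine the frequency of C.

A–B: Beat frequency = 39/8 = 4.875 Hz.
B is below A, so f_B = 502 − 4.875 = 497.125 Hz.
B–C: Beat frequency = 29/4 = 7.25 Hz.
C is below B, so f_C = 497.125 − 7.25 = 489.875 Hz.

489.875 Hz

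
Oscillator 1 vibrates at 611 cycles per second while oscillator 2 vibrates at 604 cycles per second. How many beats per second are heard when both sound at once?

7 Hz

f_beat = |f₁ − f₂|.
|611 − 604| = 7 Hz.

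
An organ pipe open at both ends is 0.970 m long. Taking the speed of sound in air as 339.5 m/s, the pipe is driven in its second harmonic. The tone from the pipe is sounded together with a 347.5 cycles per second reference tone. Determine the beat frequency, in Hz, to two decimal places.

2.50 Hz

Open pipe: f_n = n·v/(2L) = 2·339.5/(2·0.970) = 350.0000 Hz.
f_beat = |350.0000 − 347.5| = 2.50 Hz.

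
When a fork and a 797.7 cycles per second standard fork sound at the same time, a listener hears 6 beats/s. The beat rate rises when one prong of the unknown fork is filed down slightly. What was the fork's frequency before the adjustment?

|f − 797.7| = 6, so the fork was at either 791.7 Hz or 803.7 Hz.
Filing a prong removes mass and raises the fork's frequency; the adjustment raises the fork's frequency.
The beat rate rose, so the adjustment moved the fork further from 797.7 Hz — it was already above the reference.

803.7 Hz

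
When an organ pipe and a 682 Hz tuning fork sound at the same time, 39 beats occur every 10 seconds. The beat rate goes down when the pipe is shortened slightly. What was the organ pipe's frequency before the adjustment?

Beat frequency = 39/10 = 3.9 Hz.
|f − 682| = 3.9, so the organ pipe was at either 678.1 Hz or 685.9 Hz.
A shorter pipe has a higher fundamental; the adjustment raises the organ pipe's frequency.
The beat rate fell, so the adjustment moved the organ pipe toward 682 Hz — it must have started below the reference.

678.1 Hz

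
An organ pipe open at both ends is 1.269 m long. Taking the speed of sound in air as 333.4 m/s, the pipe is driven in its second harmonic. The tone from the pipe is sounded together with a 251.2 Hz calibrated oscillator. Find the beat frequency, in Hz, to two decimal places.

Open pipe: f_n = n·v/(2L) = 2·333.4/(2·1.269) = 262.7266 Hz.
f_beat = |262.7266 − 251.2| = 11.53 Hz.

11.53 Hz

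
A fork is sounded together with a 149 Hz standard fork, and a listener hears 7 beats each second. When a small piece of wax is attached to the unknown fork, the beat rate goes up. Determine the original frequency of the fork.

|f − 149| = 7, so the fork was at either 142 Hz or 156 Hz.
Loading a fork with wax lowers its frequency; the adjustment lowers the fork's frequency.
The beat rate rose, so the adjustment moved the fork further from 149 Hz — it was already below the reference.

142 Hz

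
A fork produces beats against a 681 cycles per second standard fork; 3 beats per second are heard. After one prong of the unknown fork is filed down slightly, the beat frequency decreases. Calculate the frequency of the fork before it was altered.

678 Hz

|f − 681| = 3, so the fork was at either 678 Hz or 684 Hz.
Filing a prong removes mass and raises the fork's frequency; the adjustment raises the fork's frequency.
The beat rate fell, so the adjustment moved the fork toward 681 Hz — it must have started below the reference.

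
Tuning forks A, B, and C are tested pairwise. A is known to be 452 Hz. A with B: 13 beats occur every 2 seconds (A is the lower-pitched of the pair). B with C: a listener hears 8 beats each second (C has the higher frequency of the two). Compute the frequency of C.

A–B: Beat frequency = 13/2 = 6.5 Hz.
B is above A, so f_B = 452 + 6.5 = 458.5 Hz.
C is above B, so f_C = 458.5 + 8 = 466.5 Hz.

466.5 Hz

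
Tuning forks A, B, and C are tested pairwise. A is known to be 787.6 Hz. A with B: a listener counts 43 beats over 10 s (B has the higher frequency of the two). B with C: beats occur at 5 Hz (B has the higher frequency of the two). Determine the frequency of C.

786.9 Hz

A–B: Beat frequency = 43/10 = 4.3 Hz.
B is above A, so f_B = 787.6 + 4.3 = 791.9 Hz.
C is below B, so f_C = 791.9 − 5 = 786.9 Hz.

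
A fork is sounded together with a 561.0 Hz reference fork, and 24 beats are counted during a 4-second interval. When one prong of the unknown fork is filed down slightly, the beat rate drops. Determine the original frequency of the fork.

Beat frequency = 24/4 = 6 Hz.
|f − 561.0| = 6, so the fork was at either 555 Hz or 567 Hz.
Filing a prong removes mass and raises the fork's frequency; the adjustment raises the fork's frequency.
The beat rate fell, so the adjustment moved the fork toward 561.0 Hz — it must have started below the reference.

555 Hz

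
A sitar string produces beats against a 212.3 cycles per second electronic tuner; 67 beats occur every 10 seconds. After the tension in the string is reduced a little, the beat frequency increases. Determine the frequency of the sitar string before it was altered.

205.6 Hz

Beat frequency = 67/10 = 6.7 Hz.
|f − 212.3| = 6.7, so the sitar string was at either 205.6 Hz or 219 Hz.
Lower tension means lower frequency; the adjustment lowers the sitar string's frequency.
The beat rate rose, so the adjustment moved the sitar string further from 212.3 Hz — it was already below the reference.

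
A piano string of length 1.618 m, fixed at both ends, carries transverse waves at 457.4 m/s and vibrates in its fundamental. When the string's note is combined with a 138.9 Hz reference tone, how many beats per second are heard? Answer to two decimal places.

For a string fixed at both ends, f_n = n·v/(2L) = 1·457.4/(2·1.618) = 141.3473 Hz.
f_beat = |141.3473 − 138.9| = 2.45 Hz.

2.45 Hz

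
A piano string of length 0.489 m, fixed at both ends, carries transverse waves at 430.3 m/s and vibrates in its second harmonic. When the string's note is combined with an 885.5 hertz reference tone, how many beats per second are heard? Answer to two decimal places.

For a string fixed at both ends, f_n = n·v/(2L) = 2·430.3/(2·0.489) = 879.9591 Hz.
f_beat = |879.9591 − 885.5| = 5.54 Hz.

5.54 Hz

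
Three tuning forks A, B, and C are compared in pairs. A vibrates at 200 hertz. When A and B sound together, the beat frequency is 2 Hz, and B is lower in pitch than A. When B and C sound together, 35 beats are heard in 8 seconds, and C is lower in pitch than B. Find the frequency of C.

B is below A, so f_B = 200 − 2 = 198 Hz.
B–C: Beat frequency = 35/8 = 4.375 Hz.
C is below B, so f_C = 198 − 4.375 = 193.625 Hz.

193.625 Hz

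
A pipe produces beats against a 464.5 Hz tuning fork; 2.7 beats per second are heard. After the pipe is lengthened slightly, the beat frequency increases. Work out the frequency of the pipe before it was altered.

|f − 464.5| = 2.7, so the pipe was at either 461.8 Hz or 467.2 Hz.
A longer pipe has a lower fundamental; the adjustment lowers the pipe's frequency.
The beat rate rose, so the adjustment moved the pipe further from 464.5 Hz — it was already below the reference.

461.8 Hz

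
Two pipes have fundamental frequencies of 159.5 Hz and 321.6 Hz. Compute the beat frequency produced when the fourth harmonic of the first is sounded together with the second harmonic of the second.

5.2 Hz

Fourth harmonic of the first: 4·159.5 = 638.0 Hz.
Second harmonic of the second: 2·321.6 = 643.2 Hz.
f_beat = |638.0 − 643.2| = 5.2 Hz.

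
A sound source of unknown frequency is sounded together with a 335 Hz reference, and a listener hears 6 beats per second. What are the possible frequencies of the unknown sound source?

329 Hz or 341 Hz

|f − 335| = 6, so f = 335 ± 6.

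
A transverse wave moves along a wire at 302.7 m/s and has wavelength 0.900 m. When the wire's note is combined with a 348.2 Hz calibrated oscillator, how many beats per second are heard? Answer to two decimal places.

11.87 Hz

Source frequency f = v/λ = 302.7/0.900 = 336.3333 Hz.
f_beat = |336.3333 − 348.2| = 11.87 Hz.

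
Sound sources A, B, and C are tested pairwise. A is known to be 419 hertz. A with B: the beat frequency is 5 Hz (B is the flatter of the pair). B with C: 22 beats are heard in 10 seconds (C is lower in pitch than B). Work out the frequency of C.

B is below A, so f_B = 419 − 5 = 414 Hz.
B–C: Beat frequency = 22/10 = 2.2 Hz.
C is below B, so f_C = 414 − 2.2 = 411.8 Hz.

411.8 Hz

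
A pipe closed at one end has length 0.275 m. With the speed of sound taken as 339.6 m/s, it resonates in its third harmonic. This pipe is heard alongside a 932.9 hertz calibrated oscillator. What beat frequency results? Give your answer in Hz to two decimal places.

Closed pipe (odd harmonics): f_n = n·v/(4L) = 3·339.6/(4·0.275) = 926.1818 Hz.
f_beat = |926.1818 − 932.9| = 6.72 Hz.

6.72 Hz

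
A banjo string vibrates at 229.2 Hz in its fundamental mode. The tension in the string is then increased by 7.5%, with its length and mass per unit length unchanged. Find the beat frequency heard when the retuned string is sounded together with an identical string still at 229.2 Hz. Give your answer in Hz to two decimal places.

For a string, f ∝ √T, so the new frequency is 229.2·√1.075 = 237.6396 Hz.
f_beat = |237.6396 − 229.2| = 8.44 Hz.

8.44 Hz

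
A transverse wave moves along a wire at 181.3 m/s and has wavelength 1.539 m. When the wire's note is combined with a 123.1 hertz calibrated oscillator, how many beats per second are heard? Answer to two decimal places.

Source frequency f = v/λ = 181.3/1.539 = 117.8038 Hz.
f_beat = |117.8038 − 123.1| = 5.30 Hz.

5.30 Hz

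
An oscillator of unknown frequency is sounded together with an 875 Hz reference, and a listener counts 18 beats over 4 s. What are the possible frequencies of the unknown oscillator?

Beat frequency = 18/4 = 4.5 Hz.
|f − 875| = 4.5, so f = 875 ± 4.5.

870.5 Hz or 879.5 Hz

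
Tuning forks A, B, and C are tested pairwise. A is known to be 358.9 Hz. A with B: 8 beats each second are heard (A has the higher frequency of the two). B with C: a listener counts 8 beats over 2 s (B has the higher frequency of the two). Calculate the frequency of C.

346.9 Hz

B is below A, so f_B = 358.9 − 8 = 350.9 Hz.
B–C: Beat frequency = 8/2 = 4 Hz.
C is below B, so f_C = 350.9 − 4 = 346.9 Hz.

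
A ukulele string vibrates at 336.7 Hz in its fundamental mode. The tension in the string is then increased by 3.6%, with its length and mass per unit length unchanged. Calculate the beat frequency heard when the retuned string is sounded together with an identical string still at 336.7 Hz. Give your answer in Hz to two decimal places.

6.01 Hz

For a string, f ∝ √T, so the new frequency is 336.7·√1.036 = 342.7070 Hz.
f_beat = |342.7070 − 336.7| = 6.01 Hz.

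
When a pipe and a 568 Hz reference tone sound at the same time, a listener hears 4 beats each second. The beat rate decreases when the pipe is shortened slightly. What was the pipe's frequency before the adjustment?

564 Hz

|f − 568| = 4, so the pipe was at either 564 Hz or 572 Hz.
A shorter pipe has a higher fundamental; the adjustment raises the pipe's frequency.
The beat rate fell, so the adjustment moved the pipe toward 568 Hz — it must have started below the reference.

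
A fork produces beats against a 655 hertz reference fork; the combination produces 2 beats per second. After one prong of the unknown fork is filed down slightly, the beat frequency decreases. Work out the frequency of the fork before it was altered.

653 Hz

|f − 655| = 2, so the fork was at either 653 Hz or 657 Hz.
Filing a prong removes mass and raises the fork's frequency; the adjustment raises the fork's frequency.
The beat rate fell, so the adjustment moved the fork toward 655 Hz — it must have started below the reference.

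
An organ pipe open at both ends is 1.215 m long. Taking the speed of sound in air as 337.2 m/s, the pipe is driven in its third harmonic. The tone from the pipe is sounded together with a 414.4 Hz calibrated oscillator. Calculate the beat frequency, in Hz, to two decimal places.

1.90 Hz

Open pipe: f_n = n·v/(2L) = 3·337.2/(2·1.215) = 416.2963 Hz.
f_beat = |416.2963 − 414.4| = 1.90 Hz.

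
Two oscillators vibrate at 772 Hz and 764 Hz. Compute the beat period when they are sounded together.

f_beat = |772 − 764| = 8 Hz.
Beat period T = 1 / f_beat = 1 / 8 s.

0.125 s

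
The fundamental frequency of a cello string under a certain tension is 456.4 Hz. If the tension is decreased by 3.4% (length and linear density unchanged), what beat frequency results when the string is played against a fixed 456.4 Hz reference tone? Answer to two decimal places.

7.83 Hz

For a string, f ∝ √T, so the new frequency is 456.4·√0.966 = 448.5741 Hz.
f_beat = |448.5741 − 456.4| = 7.83 Hz.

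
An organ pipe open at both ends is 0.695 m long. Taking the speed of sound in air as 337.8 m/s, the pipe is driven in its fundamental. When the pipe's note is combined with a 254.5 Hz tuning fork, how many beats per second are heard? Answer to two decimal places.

11.48 Hz

Open pipe: f_n = n·v/(2L) = 1·337.8/(2·0.695) = 243.0216 Hz.
f_beat = |243.0216 − 254.5| = 11.48 Hz.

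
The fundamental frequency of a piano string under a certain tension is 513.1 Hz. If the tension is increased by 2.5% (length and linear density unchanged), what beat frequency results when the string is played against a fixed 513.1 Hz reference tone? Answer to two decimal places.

6.37 Hz

For a string, f ∝ √T, so the new frequency is 513.1·√1.025 = 519.4742 Hz.
f_beat = |519.4742 − 513.1| = 6.37 Hz.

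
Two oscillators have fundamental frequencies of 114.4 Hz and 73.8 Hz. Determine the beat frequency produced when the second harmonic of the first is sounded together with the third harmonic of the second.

7.4 Hz

Second harmonic of the first: 2·114.4 = 228.8 Hz.
Third harmonic of the second: 3·73.8 = 221.4 Hz.
f_beat = |228.8 − 221.4| = 7.4 Hz.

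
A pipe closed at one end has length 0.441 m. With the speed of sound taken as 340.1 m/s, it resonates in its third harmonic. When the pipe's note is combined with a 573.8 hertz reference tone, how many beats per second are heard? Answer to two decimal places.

4.60 Hz

Closed pipe (odd harmonics): f_n = n·v/(4L) = 3·340.1/(4·0.441) = 578.4014 Hz.
f_beat = |578.4014 − 573.8| = 4.60 Hz.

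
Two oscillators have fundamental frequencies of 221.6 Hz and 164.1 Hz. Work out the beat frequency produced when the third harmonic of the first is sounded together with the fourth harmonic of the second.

8.4 Hz

Third harmonic of the first: 3·221.6 = 664.8 Hz.
Fourth harmonic of the second: 4·164.1 = 656.4 Hz.
f_beat = |664.8 − 656.4| = 8.4 Hz.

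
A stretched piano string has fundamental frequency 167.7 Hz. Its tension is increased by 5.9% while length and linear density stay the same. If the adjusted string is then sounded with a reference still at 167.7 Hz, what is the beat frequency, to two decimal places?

For a string, f ∝ √T, so the new frequency is 167.7·√1.059 = 172.5763 Hz.
f_beat = |172.5763 − 167.7| = 4.88 Hz.

4.88 Hz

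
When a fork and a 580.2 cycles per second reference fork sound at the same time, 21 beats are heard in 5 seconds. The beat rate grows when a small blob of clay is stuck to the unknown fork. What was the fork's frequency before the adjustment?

576 Hz

Beat frequency = 21/5 = 4.2 Hz.
|f − 580.2| = 4.2, so the fork was at either 576 Hz or 584.4 Hz.
Adding mass to a fork lowers its frequency; the adjustment lowers the fork's frequency.
The beat rate rose, so the adjustment moved the fork further from 580.2 Hz — it was already below the reference.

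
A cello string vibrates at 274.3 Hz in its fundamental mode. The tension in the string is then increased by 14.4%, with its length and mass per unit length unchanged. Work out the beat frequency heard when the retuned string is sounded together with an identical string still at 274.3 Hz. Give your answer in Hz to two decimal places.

19.09 Hz

For a string, f ∝ √T, so the new frequency is 274.3·√1.144 = 293.3856 Hz.
f_beat = |293.3856 − 274.3| = 19.09 Hz.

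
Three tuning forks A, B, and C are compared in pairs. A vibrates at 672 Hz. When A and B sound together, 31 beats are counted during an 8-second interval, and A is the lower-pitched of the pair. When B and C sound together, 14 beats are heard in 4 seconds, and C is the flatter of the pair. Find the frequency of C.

A–B: Beat frequency = 31/8 = 3.875 Hz.
B is above A, so f_B = 672 + 3.875 = 675.875 Hz.
B–C: Beat frequency = 14/4 = 3.5 Hz.
C is below B, so f_C = 675.875 − 3.5 = 672.375 Hz.

672.375 Hz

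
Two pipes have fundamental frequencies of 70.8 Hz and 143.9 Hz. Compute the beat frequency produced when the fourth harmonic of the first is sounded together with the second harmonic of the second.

Fourth harmonic of the first: 4·70.8 = 283.2 Hz.
Second harmonic of the second: 2·143.9 = 287.8 Hz.
f_beat = |283.2 − 287.8| = 4.6 Hz.

4.6 Hz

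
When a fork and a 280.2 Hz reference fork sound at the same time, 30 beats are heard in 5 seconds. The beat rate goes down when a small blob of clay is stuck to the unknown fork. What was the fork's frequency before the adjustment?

286.2 Hz

Beat frequency = 30/5 = 6 Hz.
|f − 280.2| = 6, so the fork was at either 274.2 Hz or 286.2 Hz.
Adding mass to a fork lowers its frequency; the adjustment lowers the fork's frequency.
The beat rate fell, so the adjustment moved the fork toward 280.2 Hz — it must have started above the reference.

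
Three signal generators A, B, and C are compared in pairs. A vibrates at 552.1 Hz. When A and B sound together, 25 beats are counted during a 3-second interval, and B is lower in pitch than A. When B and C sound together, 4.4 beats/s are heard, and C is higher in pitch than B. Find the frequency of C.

548.1667 Hz

A–B: Beat frequency = 25/3 = 8.3333 Hz.
B is below A, so f_B = 552.1 − 8.3333 = 543.7667 Hz.
C is above B, so f_C = 543.7667 + 4.4 = 548.1667 Hz.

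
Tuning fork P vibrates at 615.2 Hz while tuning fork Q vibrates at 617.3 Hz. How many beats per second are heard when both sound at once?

2.1 Hz

f_beat = |f₁ − f₂|.
|615.2 − 617.3| = 2.1 Hz.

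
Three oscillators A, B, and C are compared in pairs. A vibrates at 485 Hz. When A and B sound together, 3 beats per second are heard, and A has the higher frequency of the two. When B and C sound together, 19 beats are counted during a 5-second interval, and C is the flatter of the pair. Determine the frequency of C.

478.2 Hz

B is below A, so f_B = 485 − 3 = 482 Hz.
B–C: Beat frequency = 19/5 = 3.8 Hz.
C is below B, so f_C = 482 − 3.8 = 478.2 Hz.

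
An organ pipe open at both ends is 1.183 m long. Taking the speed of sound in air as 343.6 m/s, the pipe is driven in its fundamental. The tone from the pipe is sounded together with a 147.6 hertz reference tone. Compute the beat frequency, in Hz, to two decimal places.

Open pipe: f_n = n·v/(2L) = 1·343.6/(2·1.183) = 145.2240 Hz.
f_beat = |145.2240 − 147.6| = 2.38 Hz.

2.38 Hz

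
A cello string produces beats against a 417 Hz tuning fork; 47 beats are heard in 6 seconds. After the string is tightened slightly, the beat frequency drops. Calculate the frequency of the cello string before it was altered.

Beat frequency = 47/6 = 7.8333 Hz.
|f − 417| = 7.8333, so the cello string was at either 409.1667 Hz or 424.8333 Hz.
Increasing tension raises a string's frequency; the adjustment raises the cello string's frequency.
The beat rate fell, so the adjustment moved the cello string toward 417 Hz — it must have started below the reference.

409.1667 Hz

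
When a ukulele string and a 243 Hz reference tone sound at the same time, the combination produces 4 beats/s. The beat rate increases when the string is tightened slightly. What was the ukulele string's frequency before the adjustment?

|f − 243| = 4, so the ukulele string was at either 239 Hz or 247 Hz.
Increasing tension raises a string's frequency; the adjustment raises the ukulele string's frequency.
The beat rate rose, so the adjustment moved the ukulele string further from 243 Hz — it was already above the reference.

247 Hz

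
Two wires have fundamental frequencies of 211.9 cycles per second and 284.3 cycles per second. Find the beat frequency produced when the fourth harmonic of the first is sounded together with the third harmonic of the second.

Fourth harmonic of the first: 4·211.9 = 847.6 Hz.
Third harmonic of the second: 3·284.3 = 852.9 Hz.
f_beat = |847.6 − 852.9| = 5.3 Hz.

5.3 Hz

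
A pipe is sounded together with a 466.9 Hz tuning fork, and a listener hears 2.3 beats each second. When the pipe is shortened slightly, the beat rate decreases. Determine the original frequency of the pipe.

|f − 466.9| = 2.3, so the pipe was at either 464.6 Hz or 469.2 Hz.
A shorter pipe has a higher fundamental; the adjustment raises the pipe's frequency.
The beat rate fell, so the adjustment moved the pipe toward 466.9 Hz — it must have started below the reference.

464.6 Hz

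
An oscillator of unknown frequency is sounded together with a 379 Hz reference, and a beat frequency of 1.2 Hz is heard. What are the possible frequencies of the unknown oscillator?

|f − 379| = 1.2, so f = 379 ± 1.2.

377.8 Hz or 380.2 Hz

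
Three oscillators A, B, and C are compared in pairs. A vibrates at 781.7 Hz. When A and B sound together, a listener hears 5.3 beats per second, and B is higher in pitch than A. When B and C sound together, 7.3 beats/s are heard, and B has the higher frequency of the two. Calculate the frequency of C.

779.7 Hz

B is above A, so f_B = 781.7 + 5.3 = 787 Hz.
C is below B, so f_C = 787 − 7.3 = 779.7 Hz.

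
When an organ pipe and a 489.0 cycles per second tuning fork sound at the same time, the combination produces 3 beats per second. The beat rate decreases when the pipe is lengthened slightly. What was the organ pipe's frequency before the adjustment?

|f − 489.0| = 3, so the organ pipe was at either 486 Hz or 492 Hz.
A longer pipe has a lower fundamental; the adjustment lowers the organ pipe's frequency.
The beat rate fell, so the adjustment moved the organ pipe toward 489.0 Hz — it must have started above the reference.

492 Hz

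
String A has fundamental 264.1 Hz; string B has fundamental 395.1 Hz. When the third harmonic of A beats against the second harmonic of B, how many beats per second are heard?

2.1 Hz

Third harmonic of the first: 3·264.1 = 792.3 Hz.
Second harmonic of the second: 2·395.1 = 790.2 Hz.
f_beat = |792.3 − 790.2| = 2.1 Hz.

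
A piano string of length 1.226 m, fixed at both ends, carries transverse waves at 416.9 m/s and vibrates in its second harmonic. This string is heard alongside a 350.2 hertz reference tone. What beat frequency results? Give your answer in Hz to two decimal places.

For a string fixed at both ends, f_n = n·v/(2L) = 2·416.9/(2·1.226) = 340.0489 Hz.
f_beat = |340.0489 − 350.2| = 10.15 Hz.

10.15 Hz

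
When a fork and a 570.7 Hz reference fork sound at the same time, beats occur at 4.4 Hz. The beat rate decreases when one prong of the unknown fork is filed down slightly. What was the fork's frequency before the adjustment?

566.3 Hz

|f − 570.7| = 4.4, so the fork was at either 566.3 Hz or 575.1 Hz.
Filing a prong removes mass and raises the fork's frequency; the adjustment raises the fork's frequency.
The beat rate fell, so the adjustment moved the fork toward 570.7 Hz — it must have started below the reference.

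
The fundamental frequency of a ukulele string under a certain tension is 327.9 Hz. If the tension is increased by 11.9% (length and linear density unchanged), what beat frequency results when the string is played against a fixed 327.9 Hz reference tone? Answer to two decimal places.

18.96 Hz

For a string, f ∝ √T, so the new frequency is 327.9·√1.119 = 346.8618 Hz.
f_beat = |346.8618 − 327.9| = 18.96 Hz.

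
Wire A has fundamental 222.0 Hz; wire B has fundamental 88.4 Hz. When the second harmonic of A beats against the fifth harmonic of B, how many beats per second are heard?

Second harmonic of the first: 2·222.0 = 444.0 Hz.
Fifth harmonic of the second: 5·88.4 = 442.0 Hz.
f_beat = |444.0 − 442.0| = 2.0 Hz.

2.0 Hz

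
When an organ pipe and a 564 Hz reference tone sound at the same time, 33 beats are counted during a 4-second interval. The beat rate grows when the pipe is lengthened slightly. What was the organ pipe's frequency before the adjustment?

555.75 Hz

Beat frequency = 33/4 = 8.25 Hz.
|f − 564| = 8.25, so the organ pipe was at either 555.75 Hz or 572.25 Hz.
A longer pipe has a lower fundamental; the adjustment lowers the organ pipe's frequency.
The beat rate rose, so the adjustment moved the organ pipe further from 564 Hz — it was already below the reference.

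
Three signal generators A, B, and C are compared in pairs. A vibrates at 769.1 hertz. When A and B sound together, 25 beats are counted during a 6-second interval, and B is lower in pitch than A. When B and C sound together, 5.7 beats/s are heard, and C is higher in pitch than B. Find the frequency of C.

A–B: Beat frequency = 25/6 = 4.1667 Hz.
B is below A, so f_B = 769.1 − 4.1667 = 764.9333 Hz.
C is above B, so f_C = 764.9333 + 5.7 = 770.6333 Hz.

770.6333 Hz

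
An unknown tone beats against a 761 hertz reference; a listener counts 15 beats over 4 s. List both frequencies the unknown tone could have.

Beat frequency = 15/4 = 3.75 Hz.
|f − 761| = 3.75, so f = 761 ± 3.75.

757.25 Hz or 764.75 Hz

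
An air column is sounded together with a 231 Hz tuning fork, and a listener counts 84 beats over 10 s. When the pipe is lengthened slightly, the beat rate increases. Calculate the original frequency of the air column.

Beat frequency = 84/10 = 8.4 Hz.
|f − 231| = 8.4, so the air column was at either 222.6 Hz or 239.4 Hz.
A longer pipe has a lower fundamental; the adjustment lowers the air column's frequency.
The beat rate rose, so the adjustment moved the air column further from 231 Hz — it was already below the reference.

222.6 Hz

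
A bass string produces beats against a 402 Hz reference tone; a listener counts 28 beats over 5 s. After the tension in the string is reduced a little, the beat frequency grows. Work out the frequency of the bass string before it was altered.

Beat frequency = 28/5 = 5.6 Hz.
|f − 402| = 5.6, so the bass string was at either 396.4 Hz or 407.6 Hz.
Lower tension means lower frequency; the adjustment lowers the bass string's frequency.
The beat rate rose, so the adjustment moved the bass string further from 402 Hz — it was already below the reference.

396.4 Hz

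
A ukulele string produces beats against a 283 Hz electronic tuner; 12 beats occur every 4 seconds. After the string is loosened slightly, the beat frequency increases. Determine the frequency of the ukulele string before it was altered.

280 Hz

Beat frequency = 12/4 = 3 Hz.
|f − 283| = 3, so the ukulele string was at either 280 Hz or 286 Hz.
Reducing tension lowers a string's frequency; the adjustment lowers the ukulele string's frequency.
The beat rate rose, so the adjustment moved the ukulele string further from 283 Hz — it was already below the reference.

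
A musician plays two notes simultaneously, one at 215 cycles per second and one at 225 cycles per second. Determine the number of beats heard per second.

f_beat = |f₁ − f₂|.
|215 − 225| = 10 Hz.

10 Hz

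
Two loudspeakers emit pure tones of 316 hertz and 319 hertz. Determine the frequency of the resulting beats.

The beat frequency equals the magnitude of the frequency difference.
|316 − 319| = 3 Hz.

3 Hz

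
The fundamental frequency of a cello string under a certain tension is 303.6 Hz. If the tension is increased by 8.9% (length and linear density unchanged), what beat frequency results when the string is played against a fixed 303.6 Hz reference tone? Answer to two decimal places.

13.22 Hz

For a string, f ∝ √T, so the new frequency is 303.6·√1.089 = 316.8223 Hz.
f_beat = |316.8223 − 303.6| = 13.22 Hz.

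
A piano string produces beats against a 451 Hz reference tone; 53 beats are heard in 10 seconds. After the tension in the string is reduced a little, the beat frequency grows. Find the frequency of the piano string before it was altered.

445.7 Hz

Beat frequency = 53/10 = 5.3 Hz.
|f − 451| = 5.3, so the piano string was at either 445.7 Hz or 456.3 Hz.
Lower tension means lower frequency; the adjustment lowers the piano string's frequency.
The beat rate rose, so the adjustment moved the piano string further from 451 Hz — it was already below the reference.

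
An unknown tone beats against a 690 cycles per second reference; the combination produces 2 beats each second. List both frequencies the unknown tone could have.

|f − 690| = 2, so f = 690 ± 2.

688 Hz or 692 Hz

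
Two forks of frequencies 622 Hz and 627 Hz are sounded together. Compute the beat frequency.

Beats arise from superposition of two nearby frequencies; the beat rate is |f₁ − f₂|.
|622 − 627| = 5 Hz.

5 Hz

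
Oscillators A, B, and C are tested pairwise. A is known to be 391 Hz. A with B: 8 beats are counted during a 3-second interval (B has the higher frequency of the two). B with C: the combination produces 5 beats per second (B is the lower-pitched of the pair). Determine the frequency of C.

A–B: Beat frequency = 8/3 = 2.6667 Hz.
B is above A, so f_B = 391 + 2.6667 = 393.6667 Hz.
C is above B, so f_C = 393.6667 + 5 = 398.6667 Hz.

398.6667 Hz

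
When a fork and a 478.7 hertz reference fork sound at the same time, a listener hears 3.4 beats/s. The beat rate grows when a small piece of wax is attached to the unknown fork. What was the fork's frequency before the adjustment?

475.3 Hz

|f − 478.7| = 3.4, so the fork was at either 475.3 Hz or 482.1 Hz.
Loading a fork with wax lowers its frequency; the adjustment lowers the fork's frequency.
The beat rate rose, so the adjustment moved the fork further from 478.7 Hz — it was already below the reference.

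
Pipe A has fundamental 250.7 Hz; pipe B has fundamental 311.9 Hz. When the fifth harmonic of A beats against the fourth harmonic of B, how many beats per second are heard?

Fifth harmonic of the first: 5·250.7 = 1253.5 Hz.
Fourth harmonic of the second: 4·311.9 = 1247.6 Hz.
f_beat = |1253.5 − 1247.6| = 5.9 Hz.

5.9 Hz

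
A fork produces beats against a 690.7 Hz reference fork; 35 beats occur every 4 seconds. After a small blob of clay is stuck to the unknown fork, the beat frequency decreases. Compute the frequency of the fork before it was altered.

Beat frequency = 35/4 = 8.75 Hz.
|f − 690.7| = 8.75, so the fork was at either 681.95 Hz or 699.45 Hz.
Adding mass to a fork lowers its frequency; the adjustment lowers the fork's frequency.
The beat rate fell, so the adjustment moved the fork toward 690.7 Hz — it must have started above the reference.

699.45 Hz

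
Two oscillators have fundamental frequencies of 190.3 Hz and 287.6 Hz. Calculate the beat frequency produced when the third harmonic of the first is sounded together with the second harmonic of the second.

Third harmonic of the first: 3·190.3 = 570.9 Hz.
Second harmonic of the second: 2·287.6 = 575.2 Hz.
f_beat = |570.9 − 575.2| = 4.3 Hz.

4.3 Hz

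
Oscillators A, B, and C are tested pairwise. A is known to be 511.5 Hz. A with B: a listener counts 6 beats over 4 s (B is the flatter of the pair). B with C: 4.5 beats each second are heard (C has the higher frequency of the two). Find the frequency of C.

514.5 Hz

A–B: Beat frequency = 6/4 = 1.5 Hz.
B is below A, so f_B = 511.5 − 1.5 = 510 Hz.
C is above B, so f_C = 510 + 4.5 = 514.5 Hz.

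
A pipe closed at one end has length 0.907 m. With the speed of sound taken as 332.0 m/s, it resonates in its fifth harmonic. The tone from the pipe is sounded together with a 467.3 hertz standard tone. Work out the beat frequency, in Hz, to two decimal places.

Closed pipe (odd harmonics): f_n = n·v/(4L) = 5·332.0/(4·0.907) = 457.5524 Hz.
f_beat = |457.5524 − 467.3| = 9.75 Hz.

9.75 Hz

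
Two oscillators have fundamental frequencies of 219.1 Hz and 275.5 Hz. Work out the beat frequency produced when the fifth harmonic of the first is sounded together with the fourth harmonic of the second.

Fifth harmonic of the first: 5·219.1 = 1095.5 Hz.
Fourth harmonic of the second: 4·275.5 = 1102.0 Hz.
f_beat = |1095.5 − 1102.0| = 6.5 Hz.

6.5 Hz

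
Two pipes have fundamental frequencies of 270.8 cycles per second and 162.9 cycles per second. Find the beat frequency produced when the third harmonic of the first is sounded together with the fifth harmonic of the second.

Third harmonic of the first: 3·270.8 = 812.4 Hz.
Fifth harmonic of the second: 5·162.9 = 814.5 Hz.
f_beat = |812.4 − 814.5| = 2.1 Hz.

2.1 Hz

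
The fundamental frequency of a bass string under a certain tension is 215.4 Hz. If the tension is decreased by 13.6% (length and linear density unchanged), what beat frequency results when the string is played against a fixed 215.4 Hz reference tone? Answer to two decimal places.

15.18 Hz

For a string, f ∝ √T, so the new frequency is 215.4·√0.864 = 200.2177 Hz.
f_beat = |200.2177 − 215.4| = 15.18 Hz.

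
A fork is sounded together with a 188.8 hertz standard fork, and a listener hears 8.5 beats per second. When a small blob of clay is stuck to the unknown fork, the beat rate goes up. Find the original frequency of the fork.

|f − 188.8| = 8.5, so the fork was at either 180.3 Hz or 197.3 Hz.
Adding mass to a fork lowers its frequency; the adjustment lowers the fork's frequency.
The beat rate rose, so the adjustment moved the fork further from 188.8 Hz — it was already below the reference.

180.3 Hz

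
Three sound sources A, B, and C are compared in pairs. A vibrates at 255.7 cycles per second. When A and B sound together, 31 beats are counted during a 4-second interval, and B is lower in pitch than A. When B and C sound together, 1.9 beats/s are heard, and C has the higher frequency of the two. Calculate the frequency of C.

A–B: Beat frequency = 31/4 = 7.75 Hz.
B is below A, so f_B = 255.7 − 7.75 = 247.95 Hz.
C is above B, so f_C = 247.95 + 1.9 = 249.85 Hz.

249.85 Hz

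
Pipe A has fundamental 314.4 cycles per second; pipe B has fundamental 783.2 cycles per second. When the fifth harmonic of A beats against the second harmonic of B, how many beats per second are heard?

Fifth harmonic of the first: 5·314.4 = 1572.0 Hz.
Second harmonic of the second: 2·783.2 = 1566.4 Hz.
f_beat = |1572.0 − 1566.4| = 5.6 Hz.

5.6 Hz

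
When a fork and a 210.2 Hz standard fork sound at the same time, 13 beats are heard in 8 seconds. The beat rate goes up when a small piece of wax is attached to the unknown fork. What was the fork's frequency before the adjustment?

Beat frequency = 13/8 = 1.625 Hz.
|f − 210.2| = 1.625, so the fork was at either 208.575 Hz or 211.825 Hz.
Loading a fork with wax lowers its frequency; the adjustment lowers the fork's frequency.
The beat rate rose, so the adjustment moved the fork further from 210.2 Hz — it was already below the reference.

208.575 Hz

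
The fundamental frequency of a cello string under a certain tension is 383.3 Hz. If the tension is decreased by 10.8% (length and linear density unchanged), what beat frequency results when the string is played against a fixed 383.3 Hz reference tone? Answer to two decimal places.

21.29 Hz

For a string, f ∝ √T, so the new frequency is 383.3·√0.892 = 362.0106 Hz.
f_beat = |362.0106 − 383.3| = 21.29 Hz.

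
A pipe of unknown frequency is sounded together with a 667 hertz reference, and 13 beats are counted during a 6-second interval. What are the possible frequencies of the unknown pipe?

Beat frequency = 13/6 = 2.1667 Hz.
|f − 667| = 2.1667, so f = 667 ± 2.1667.

664.8333 Hz or 669.1667 Hz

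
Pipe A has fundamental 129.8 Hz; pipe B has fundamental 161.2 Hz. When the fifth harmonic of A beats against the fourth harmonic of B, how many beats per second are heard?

Fifth harmonic of the first: 5·129.8 = 649.0 Hz.
Fourth harmonic of the second: 4·161.2 = 644.8 Hz.
f_beat = |649.0 − 644.8| = 4.2 Hz.

4.2 Hz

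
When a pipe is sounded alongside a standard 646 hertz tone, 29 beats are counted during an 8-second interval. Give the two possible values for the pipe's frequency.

642.375 Hz or 649.625 Hz

Beat frequency = 29/8 = 3.625 Hz.
|f − 646| = 3.625, so f = 646 ± 3.625.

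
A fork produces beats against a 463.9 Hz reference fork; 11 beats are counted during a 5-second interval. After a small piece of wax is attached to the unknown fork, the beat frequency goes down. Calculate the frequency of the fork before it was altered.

466.1 Hz

Beat frequency = 11/5 = 2.2 Hz.
|f − 463.9| = 2.2, so the fork was at either 461.7 Hz or 466.1 Hz.
Loading a fork with wax lowers its frequency; the adjustment lowers the fork's frequency.
The beat rate fell, so the adjustment moved the fork toward 463.9 Hz — it must have started above the reference.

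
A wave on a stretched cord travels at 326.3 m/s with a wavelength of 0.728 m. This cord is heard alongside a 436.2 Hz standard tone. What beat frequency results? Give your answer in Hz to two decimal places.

Source frequency f = v/λ = 326.3/0.728 = 448.2143 Hz.
f_beat = |448.2143 − 436.2| = 12.01 Hz.

12.01 Hz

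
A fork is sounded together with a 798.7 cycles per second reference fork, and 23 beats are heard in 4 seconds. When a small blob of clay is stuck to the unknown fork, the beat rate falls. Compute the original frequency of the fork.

Beat frequency = 23/4 = 5.75 Hz.
|f − 798.7| = 5.75, so the fork was at either 792.95 Hz or 804.45 Hz.
Adding mass to a fork lowers its frequency; the adjustment lowers the fork's frequency.
The beat rate fell, so the adjustment moved the fork toward 798.7 Hz — it must have started above the reference.

804.45 Hz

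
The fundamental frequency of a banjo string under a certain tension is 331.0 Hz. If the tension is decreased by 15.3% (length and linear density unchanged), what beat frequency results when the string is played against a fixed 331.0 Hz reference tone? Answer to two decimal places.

26.37 Hz

For a string, f ∝ √T, so the new frequency is 331.0·√0.847 = 304.6279 Hz.
f_beat = |304.6279 − 331.0| = 26.37 Hz.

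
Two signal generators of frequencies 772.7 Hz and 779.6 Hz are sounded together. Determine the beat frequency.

f_beat = |f₁ − f₂|.
|772.7 − 779.6| = 6.9 Hz.

6.9 Hz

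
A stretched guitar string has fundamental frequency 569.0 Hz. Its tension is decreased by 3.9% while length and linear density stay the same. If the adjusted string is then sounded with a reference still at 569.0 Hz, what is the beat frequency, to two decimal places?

For a string, f ∝ √T, so the new frequency is 569.0·√0.961 = 557.7942 Hz.
f_beat = |557.7942 − 569.0| = 11.21 Hz.

11.21 Hz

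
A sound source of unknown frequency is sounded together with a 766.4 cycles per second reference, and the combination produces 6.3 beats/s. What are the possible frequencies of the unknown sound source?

|f − 766.4| = 6.3, so f = 766.4 ± 6.3.

760.1 Hz or 772.7 Hz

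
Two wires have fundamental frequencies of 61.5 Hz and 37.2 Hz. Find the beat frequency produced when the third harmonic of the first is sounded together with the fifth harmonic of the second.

Third harmonic of the first: 3·61.5 = 184.5 Hz.
Fifth harmonic of the second: 5·37.2 = 186.0 Hz.
f_beat = |184.5 − 186.0| = 1.5 Hz.

1.5 Hz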